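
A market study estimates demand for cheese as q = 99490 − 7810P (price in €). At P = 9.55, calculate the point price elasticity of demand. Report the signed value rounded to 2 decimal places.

-2.99

dq/dP = −7810. At P = 9.55, q = 99490 − 7810(9.55) = 24904.5.
Ed = (dq/dP)·(P/q) = −7810 × (9.55/24904.5) = -2.9948…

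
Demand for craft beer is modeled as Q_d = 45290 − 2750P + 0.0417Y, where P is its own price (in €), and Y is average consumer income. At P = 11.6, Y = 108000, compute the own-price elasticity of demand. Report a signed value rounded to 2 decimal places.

-1.78

At the given values, Q_d = 45290 − 2750(11.6) + 0.0417(108000) = 17893.6.
∂Q_d/∂P = −2750.
E = (-2750) × (11.6/17893.6) = -1.7827…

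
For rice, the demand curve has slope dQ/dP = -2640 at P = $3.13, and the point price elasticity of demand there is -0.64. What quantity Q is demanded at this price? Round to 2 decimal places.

Ed = (dQ/dP)·(P/Q) ⇒ Q = (dQ/dP)·P/Ed = (-2640)·3.13/(-0.64) = 12911.25

12911.25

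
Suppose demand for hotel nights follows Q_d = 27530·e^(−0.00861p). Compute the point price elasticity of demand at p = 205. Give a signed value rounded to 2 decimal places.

dQ_d/dp = −0.00861·Q_d = -40.5749. At p = 205, Q_d = 4712.54.
Ed = (dQ_d/dp)·(p/Q_d) = (-40.5749) × (205/4712.54) = -1.7650…

-1.77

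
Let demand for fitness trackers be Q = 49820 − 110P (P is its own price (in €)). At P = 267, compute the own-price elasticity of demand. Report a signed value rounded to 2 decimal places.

At the given values, Q = 49820 − 110(267) = 20450.
∂Q/∂P = −110.
E = (-110) × (267/20450) = -1.4361…

-1.44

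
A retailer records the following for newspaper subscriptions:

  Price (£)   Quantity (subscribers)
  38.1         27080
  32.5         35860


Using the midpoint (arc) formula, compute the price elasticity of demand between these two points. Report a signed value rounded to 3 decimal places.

%ΔQ = (35860 − 27080) / [(27080 + 35860)/2] = 8780/31470 = 0.278995…
%ΔP = (32.5 − 38.1) / [(38.1 + 32.5)/2] = -5.6/35.3 = -0.158640…
Arc Ed = %ΔQ / %ΔP = (8780/31470) / (-5.6/35.3) = -1.75867…

-1.759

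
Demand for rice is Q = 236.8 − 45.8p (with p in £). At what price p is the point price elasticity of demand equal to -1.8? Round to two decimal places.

3.32

Ed = −45.8p/(236.8 − 45.8p). Set this equal to -1.8:
45.8p = 1.8·(236.8 − 45.8p) ⇒ 45.8p(1 + 1.8) = 1.8·236.8
p = 1.8·236.8 / (45.8·2.8) = 3.3237…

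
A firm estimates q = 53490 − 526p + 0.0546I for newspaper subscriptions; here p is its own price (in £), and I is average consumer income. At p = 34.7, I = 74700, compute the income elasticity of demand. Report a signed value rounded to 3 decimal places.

At the given values, q = 53490 − 526(34.7) + 0.0546(74700) = 39316.42.
∂q/∂I = 0.0546.
E = (0.0546) × (74700/39316.42) = 0.10373…

0.104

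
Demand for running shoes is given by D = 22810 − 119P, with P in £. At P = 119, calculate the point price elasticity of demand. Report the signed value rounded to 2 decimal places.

-1.64

dD/dP = −119. At P = 119, D = 22810 − 119(119) = 8649.
Ed = (dD/dP)·(P/D) = −119 × (119/8649) = -1.6372…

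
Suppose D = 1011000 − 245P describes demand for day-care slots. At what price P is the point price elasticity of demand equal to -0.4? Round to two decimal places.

1179.01

Ed = −245P/(1011000 − 245P). Set this equal to -0.4:
245P = 0.4·(1011000 − 245P) ⇒ 245P(1 + 0.4) = 0.4·1011000
P = 0.4·1011000 / (245·1.4) = 1179.0087…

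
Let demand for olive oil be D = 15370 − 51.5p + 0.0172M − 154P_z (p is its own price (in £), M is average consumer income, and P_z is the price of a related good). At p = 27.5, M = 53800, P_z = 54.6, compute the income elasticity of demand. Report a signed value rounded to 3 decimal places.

At the given values, D = 15370 − 51.5(27.5) + 0.0172(53800) − 154(54.6) = 6470.71.
∂D/∂M = 0.0172.
E = (0.0172) × (53800/6470.71) = 0.14300…

0.143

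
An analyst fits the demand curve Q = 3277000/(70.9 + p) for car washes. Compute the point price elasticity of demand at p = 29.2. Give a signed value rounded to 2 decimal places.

-0.29

dQ/dp = −3277000/(70.9 + p)² = -327.046. At p = 29.2, Q = 32737.3.
Ed = (dQ/dp)·(p/Q) = (-327.046) × (29.2/32737.3) = -0.2917…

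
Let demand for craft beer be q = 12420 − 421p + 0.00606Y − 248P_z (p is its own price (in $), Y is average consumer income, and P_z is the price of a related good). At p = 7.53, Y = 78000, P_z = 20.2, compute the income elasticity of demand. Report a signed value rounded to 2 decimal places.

0.10

At the given values, q = 12420 − 421(7.53) + 0.00606(78000) − 248(20.2) = 4712.95.
∂q/∂Y = 0.00606.
E = (0.00606) × (78000/4712.95) = 0.1002…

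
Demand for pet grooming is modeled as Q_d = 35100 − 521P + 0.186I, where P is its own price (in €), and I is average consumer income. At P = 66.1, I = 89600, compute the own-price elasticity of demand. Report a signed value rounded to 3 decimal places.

-1.987

At the given values, Q_d = 35100 − 521(66.1) + 0.186(89600) = 17327.5.
∂Q_d/∂P = −521.
E = (-521) × (66.1/17327.5) = -1.98748…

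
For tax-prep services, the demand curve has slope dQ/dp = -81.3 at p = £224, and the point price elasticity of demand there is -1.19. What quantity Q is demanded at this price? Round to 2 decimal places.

Ed = (dQ/dp)·(p/Q) ⇒ Q = (dQ/dp)·p/Ed = (-81.3)·224/(-1.19) = 15303.5294…

15303.53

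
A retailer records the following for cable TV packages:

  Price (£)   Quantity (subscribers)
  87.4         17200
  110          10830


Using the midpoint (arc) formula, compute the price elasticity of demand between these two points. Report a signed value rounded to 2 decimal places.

%ΔQ = (10830 − 17200) / [(17200 + 10830)/2] = -6370/14015 = -0.454513…
%ΔP = (110 − 87.4) / [(87.4 + 110)/2] = 22.6/98.7 = 0.228976…
Arc Ed = %ΔQ / %ΔP = (-6370/14015) / (22.6/98.7) = -1.9849…

-1.98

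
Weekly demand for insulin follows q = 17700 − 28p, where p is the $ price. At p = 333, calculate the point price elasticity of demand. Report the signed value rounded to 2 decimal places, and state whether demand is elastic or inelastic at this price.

dq/dp = −28. At p = 333, q = 17700 − 28(333) = 8376.
Ed = (dq/dp)·(p/q) = −28 × (333/8376) = -1.1131…
|Ed| = 1.11 > 1, so demand is elastic.

-1.11; elastic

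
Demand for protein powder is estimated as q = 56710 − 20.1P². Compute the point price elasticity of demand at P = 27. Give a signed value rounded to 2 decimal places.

-0.70

dq/dP = −2·20.1·P = -1085.4. At P = 27, q = 42057.1.
Ed = (dq/dP)·(P/q) = (-1085.4) × (27/42057.1) = -0.6968…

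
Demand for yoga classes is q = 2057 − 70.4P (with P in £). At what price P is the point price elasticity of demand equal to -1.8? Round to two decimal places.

Ed = −70.4P/(2057 − 70.4P). Set this equal to -1.8:
70.4P = 1.8·(2057 − 70.4P) ⇒ 70.4P(1 + 1.8) = 1.8·2057
P = 1.8·2057 / (70.4·2.8) = 18.7834…

18.78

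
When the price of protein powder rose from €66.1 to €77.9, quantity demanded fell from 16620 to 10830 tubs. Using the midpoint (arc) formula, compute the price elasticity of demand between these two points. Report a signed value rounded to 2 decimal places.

%ΔQ = (10830 − 16620) / [(16620 + 10830)/2] = -5790/13725 = -0.421857…
%ΔP = (77.9 − 66.1) / [(66.1 + 77.9)/2] = 11.8/72 = 0.163888…
Arc Ed = %ΔQ / %ΔP = (-5790/13725) / (11.8/72) = -2.5740…

-2.57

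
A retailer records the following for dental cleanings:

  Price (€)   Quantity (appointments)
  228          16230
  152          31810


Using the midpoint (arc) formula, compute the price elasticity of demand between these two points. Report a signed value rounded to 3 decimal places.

-1.622

%ΔQ = (31810 − 16230) / [(16230 + 31810)/2] = 15580/24020 = 0.648626…
%ΔP = (152 − 228) / [(228 + 152)/2] = -76/190 = -0.4
Arc Ed = %ΔQ / %ΔP = (15580/24020) / (-76/190) = -1.62156…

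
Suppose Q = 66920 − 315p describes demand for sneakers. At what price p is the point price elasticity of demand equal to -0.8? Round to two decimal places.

94.42

Ed = −315p/(66920 − 315p). Set this equal to -0.8:
315p = 0.8·(66920 − 315p) ⇒ 315p(1 + 0.8) = 0.8·66920
p = 0.8·66920 / (315·1.8) = 94.4197…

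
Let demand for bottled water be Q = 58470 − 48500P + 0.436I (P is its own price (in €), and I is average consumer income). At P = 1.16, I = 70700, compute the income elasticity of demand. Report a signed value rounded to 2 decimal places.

At the given values, Q = 58470 − 48500(1.16) + 0.436(70700) = 33035.2.
∂Q/∂I = 0.436.
E = (0.436) × (70700/33035.2) = 0.9331…

0.93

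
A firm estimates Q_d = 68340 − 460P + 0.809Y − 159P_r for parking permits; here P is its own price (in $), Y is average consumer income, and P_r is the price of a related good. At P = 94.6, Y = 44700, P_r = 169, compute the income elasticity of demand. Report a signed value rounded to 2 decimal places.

1.06

At the given values, Q_d = 68340 − 460(94.6) + 0.809(44700) − 159(169) = 34115.3.
∂Q_d/∂Y = 0.809.
E = (0.809) × (44700/34115.3) = 1.0600…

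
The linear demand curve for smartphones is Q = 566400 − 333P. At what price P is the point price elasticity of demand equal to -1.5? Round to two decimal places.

1020.54

Ed = −333P/(566400 − 333P). Set this equal to -1.5:
333P = 1.5·(566400 − 333P) ⇒ 333P(1 + 1.5) = 1.5·566400
P = 1.5·566400 / (333·2.5) = 1020.5405…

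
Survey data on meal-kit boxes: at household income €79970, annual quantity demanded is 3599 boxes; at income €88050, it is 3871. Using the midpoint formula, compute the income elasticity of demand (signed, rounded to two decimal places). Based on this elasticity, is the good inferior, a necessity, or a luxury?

0.76; necessity

%ΔQ = (3871 − 3599)/[( 3599 + 3871)/2] = 272/3735 = 0.072824…
%ΔIncome = (88050 − 79970)/[( 79970 + 88050)/2] = 8080/84010 = 0.096179…
E_income = (272/3735) / (8080/84010) = 0.7571…
0 < E_income < 1 ⇒ normal good, necessity.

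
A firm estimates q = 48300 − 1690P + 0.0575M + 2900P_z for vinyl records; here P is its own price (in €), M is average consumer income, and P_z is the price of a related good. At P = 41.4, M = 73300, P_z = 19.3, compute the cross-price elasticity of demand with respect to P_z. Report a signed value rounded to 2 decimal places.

At the given values, q = 48300 − 1690(41.4) + 0.0575(73300) + 2900(19.3) = 38518.75.
∂q/∂P_z = 2900.
E = (2900) × (19.3/38518.75) = 1.4530…

1.45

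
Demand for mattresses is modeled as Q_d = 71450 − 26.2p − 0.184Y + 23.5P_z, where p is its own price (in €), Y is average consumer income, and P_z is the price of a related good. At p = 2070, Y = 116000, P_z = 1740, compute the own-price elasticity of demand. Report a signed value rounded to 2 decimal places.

At the given values, Q_d = 71450 − 26.2(2070) − 0.184(116000) + 23.5(1740) = 36762.
∂Q_d/∂p = −26.2.
E = (-26.2) × (2070/36762) = -1.4752…

-1.48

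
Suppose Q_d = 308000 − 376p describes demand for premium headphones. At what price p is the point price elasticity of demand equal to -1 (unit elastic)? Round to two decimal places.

Ed = −376p/(308000 − 376p). Set this equal to -1:
376p = 1·(308000 − 376p) ⇒ 376p(1 + 1) = 1·308000
p = 1·308000 / (376·2) = 409.5744…

409.57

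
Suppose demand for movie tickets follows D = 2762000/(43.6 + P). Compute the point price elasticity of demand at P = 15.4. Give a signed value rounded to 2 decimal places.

dD/dP = −2762000/(43.6 + P)² = -793.45. At P = 15.4, D = 46813.6.
Ed = (dD/dP)·(P/D) = (-793.45) × (15.4/46813.6) = -0.2610…

-0.26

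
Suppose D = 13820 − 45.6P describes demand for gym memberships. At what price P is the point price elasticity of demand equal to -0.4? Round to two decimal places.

Ed = −45.6P/(13820 − 45.6P). Set this equal to -0.4:
45.6P = 0.4·(13820 − 45.6P) ⇒ 45.6P(1 + 0.4) = 0.4·13820
P = 0.4·13820 / (45.6·1.4) = 86.5914…

86.59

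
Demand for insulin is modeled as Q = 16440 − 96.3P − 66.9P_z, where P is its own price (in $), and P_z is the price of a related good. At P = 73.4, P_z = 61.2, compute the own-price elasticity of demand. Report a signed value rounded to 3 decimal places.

-1.339

At the given values, Q = 16440 − 96.3(73.4) − 66.9(61.2) = 5277.3.
∂Q/∂P = −96.3.
E = (-96.3) × (73.4/5277.3) = -1.33940…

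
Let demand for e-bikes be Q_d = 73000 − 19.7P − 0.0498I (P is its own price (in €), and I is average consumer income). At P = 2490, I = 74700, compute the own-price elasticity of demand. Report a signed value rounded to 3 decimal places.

-2.425

At the given values, Q_d = 73000 − 19.7(2490) − 0.0498(74700) = 20226.94.
∂Q_d/∂P = −19.7.
E = (-19.7) × (2490/20226.94) = -2.42513…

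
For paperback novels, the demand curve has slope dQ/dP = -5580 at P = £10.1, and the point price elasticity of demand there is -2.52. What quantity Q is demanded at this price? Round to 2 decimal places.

Ed = (dQ/dP)·(P/Q) ⇒ Q = (dQ/dP)·P/Ed = (-5580)·10.1/(-2.52) = 22364.2857…

22364.29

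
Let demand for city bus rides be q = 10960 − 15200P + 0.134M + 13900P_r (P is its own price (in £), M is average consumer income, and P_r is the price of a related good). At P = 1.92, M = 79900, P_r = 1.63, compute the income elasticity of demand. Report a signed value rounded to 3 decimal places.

At the given values, q = 10960 − 15200(1.92) + 0.134(79900) + 13900(1.63) = 15139.6.
∂q/∂M = 0.134.
E = (0.134) × (79900/15139.6) = 0.70719…

0.707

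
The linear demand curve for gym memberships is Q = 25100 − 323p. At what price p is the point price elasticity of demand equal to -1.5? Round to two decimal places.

Ed = −323p/(25100 − 323p). Set this equal to -1.5:
323p = 1.5·(25100 − 323p) ⇒ 323p(1 + 1.5) = 1.5·25100
p = 1.5·25100 / (323·2.5) = 46.6253…

46.63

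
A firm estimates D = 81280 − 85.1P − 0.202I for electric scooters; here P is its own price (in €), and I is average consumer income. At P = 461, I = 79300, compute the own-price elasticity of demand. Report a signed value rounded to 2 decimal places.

-1.51

At the given values, D = 81280 − 85.1(461) − 0.202(79300) = 26030.3.
∂D/∂P = −85.1.
E = (-85.1) × (461/26030.3) = -1.5071…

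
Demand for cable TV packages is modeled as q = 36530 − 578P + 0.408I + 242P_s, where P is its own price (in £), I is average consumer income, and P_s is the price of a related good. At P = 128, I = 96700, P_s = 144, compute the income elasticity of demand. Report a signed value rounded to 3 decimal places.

1.071

At the given values, q = 36530 − 578(128) + 0.408(96700) + 242(144) = 36847.6.
∂q/∂I = 0.408.
E = (0.408) × (96700/36847.6) = 1.07072…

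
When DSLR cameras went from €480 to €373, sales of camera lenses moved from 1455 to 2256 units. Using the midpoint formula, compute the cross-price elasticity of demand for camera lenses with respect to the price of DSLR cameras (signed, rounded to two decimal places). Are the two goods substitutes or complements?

-1.72; complements

%ΔQ_{camera lenses} = (2256 − 1455)/avg = 801/1855.5 = 0.431689…
%ΔP_{DSLR cameras} = (373 − 480)/avg = -107/426.5 = -0.250879…
E_cross = (801/1855.5) / (-107/426.5) = -1.7207…
E_cross < 0 ⇒ the goods are complements.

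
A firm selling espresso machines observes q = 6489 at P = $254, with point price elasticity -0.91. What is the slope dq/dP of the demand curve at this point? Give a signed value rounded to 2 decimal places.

Ed = (dq/dP)·(P/q) ⇒ dq/dP = Ed·q/P = (-0.91)·6489/254 = -23.2479…

-23.25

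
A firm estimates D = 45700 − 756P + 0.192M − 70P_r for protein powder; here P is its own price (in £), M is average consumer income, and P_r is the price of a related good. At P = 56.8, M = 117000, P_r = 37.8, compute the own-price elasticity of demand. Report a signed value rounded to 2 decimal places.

At the given values, D = 45700 − 756(56.8) + 0.192(117000) − 70(37.8) = 22577.2.
∂D/∂P = −756.
E = (-756) × (56.8/22577.2) = -1.9019…

-1.90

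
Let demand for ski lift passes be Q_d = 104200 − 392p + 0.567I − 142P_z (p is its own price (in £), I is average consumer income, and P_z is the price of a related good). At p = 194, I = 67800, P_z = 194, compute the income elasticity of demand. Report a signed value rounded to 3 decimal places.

At the given values, Q_d = 104200 − 392(194) + 0.567(67800) − 142(194) = 39046.6.
∂Q_d/∂I = 0.567.
E = (0.567) × (67800/39046.6) = 0.98453…

0.985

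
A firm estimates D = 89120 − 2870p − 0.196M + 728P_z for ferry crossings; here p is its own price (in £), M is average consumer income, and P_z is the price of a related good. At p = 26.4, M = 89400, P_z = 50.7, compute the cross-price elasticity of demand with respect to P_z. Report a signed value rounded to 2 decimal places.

1.13

At the given values, D = 89120 − 2870(26.4) − 0.196(89400) + 728(50.7) = 32739.2.
∂D/∂P_z = 728.
E = (728) × (50.7/32739.2) = 1.1273…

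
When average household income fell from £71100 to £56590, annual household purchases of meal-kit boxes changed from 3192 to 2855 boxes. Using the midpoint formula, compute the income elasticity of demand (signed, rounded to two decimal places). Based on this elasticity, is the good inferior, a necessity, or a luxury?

0.49; necessity

%ΔQ = (2855 − 3192)/[( 3192 + 2855)/2] = -337/3023.5 = -0.111460…
%ΔIncome = (56590 − 71100)/[( 71100 + 56590)/2] = -14510/63845 = -0.227269…
E_income = (-337/3023.5) / (-14510/63845) = 0.4904…
0 < E_income < 1 ⇒ normal good, necessity.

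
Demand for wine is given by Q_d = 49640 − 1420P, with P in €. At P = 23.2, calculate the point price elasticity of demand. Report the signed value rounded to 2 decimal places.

-1.97

dQ_d/dP = −1420. At P = 23.2, Q_d = 49640 − 1420(23.2) = 16696.
Ed = (dQ_d/dP)·(P/Q_d) = −1420 × (23.2/16696) = -1.9731…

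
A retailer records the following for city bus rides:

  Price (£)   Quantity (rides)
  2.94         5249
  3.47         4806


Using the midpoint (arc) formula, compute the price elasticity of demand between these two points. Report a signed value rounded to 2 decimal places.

-0.53

%ΔQ = (4806 − 5249) / [(5249 + 4806)/2] = -443/5027.5 = -0.088115…
%ΔP = (3.47 − 2.94) / [(2.94 + 3.47)/2] = 0.53/3.205 = 0.165366…
Arc Ed = %ΔQ / %ΔP = (-443/5027.5) / (0.53/3.205) = -0.5328…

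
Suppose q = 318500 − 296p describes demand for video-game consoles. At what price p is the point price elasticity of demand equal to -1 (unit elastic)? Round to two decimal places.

538.01

Ed = −296p/(318500 − 296p). Set this equal to -1:
296p = 1·(318500 − 296p) ⇒ 296p(1 + 1) = 1·318500
p = 1·318500 / (296·2) = 538.0067…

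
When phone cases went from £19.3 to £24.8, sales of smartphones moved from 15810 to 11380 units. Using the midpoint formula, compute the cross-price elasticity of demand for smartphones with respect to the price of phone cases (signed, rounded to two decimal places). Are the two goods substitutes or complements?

-1.31; complements

%ΔQ_{smartphones} = (11380 − 15810)/avg = -4430/13595 = -0.325855…
%ΔP_{phone cases} = (24.8 − 19.3)/avg = 5.5/22.05 = 0.249433…
E_cross = (-4430/13595) / (5.5/22.05) = -1.3063…
E_cross < 0 ⇒ the goods are complements.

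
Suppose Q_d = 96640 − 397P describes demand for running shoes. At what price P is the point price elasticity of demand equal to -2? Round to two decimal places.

Ed = −397P/(96640 − 397P). Set this equal to -2:
397P = 2·(96640 − 397P) ⇒ 397P(1 + 2) = 2·96640
P = 2·96640 / (397·3) = 162.2837…

162.28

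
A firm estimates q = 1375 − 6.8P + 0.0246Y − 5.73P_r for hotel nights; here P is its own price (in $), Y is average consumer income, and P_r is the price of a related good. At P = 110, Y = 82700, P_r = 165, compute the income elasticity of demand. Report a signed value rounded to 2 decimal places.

1.19

At the given values, q = 1375 − 6.8(110) + 0.0246(82700) − 5.73(165) = 1715.97.
∂q/∂Y = 0.0246.
E = (0.0246) × (82700/1715.97) = 1.1855…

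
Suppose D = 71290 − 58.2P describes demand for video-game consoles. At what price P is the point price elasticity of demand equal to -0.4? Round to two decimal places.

Ed = −58.2P/(71290 − 58.2P). Set this equal to -0.4:
58.2P = 0.4·(71290 − 58.2P) ⇒ 58.2P(1 + 0.4) = 0.4·71290
P = 0.4·71290 / (58.2·1.4) = 349.9754…

349.98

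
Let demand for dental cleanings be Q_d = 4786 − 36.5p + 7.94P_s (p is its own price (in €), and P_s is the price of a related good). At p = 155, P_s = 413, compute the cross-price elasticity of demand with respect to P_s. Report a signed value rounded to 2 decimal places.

At the given values, Q_d = 4786 − 36.5(155) + 7.94(413) = 2407.72.
∂Q_d/∂P_s = 7.94.
E = (7.94) × (413/2407.72) = 1.3619…

1.36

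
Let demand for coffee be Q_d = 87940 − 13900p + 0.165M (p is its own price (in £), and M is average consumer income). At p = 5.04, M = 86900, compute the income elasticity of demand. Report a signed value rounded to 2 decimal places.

0.44

At the given values, Q_d = 87940 − 13900(5.04) + 0.165(86900) = 32222.5.
∂Q_d/∂M = 0.165.
E = (0.165) × (86900/32222.5) = 0.4449…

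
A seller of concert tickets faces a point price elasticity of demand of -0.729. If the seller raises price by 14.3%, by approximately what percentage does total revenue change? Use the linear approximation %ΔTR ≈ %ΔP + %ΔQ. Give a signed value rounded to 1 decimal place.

%ΔQ ≈ Ed × %ΔP = (-0.729) × (+14.3%) = -10.4247%
%ΔTR ≈ %ΔP + %ΔQ = (+14.3%) + (-10.4247%) = +3.8753%

+3.9%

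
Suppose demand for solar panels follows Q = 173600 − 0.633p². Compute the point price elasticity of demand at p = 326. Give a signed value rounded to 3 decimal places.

dQ/dp = −2·0.633·p = -412.716. At p = 326, Q = 106327.292.
Ed = (dQ/dp)·(p/Q) = (-412.716) × (326/106327.292) = -1.26538…

-1.265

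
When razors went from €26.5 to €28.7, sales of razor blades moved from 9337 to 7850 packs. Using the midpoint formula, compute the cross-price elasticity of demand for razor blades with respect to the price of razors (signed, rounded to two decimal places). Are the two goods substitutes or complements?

%ΔQ_{razor blades} = (7850 − 9337)/avg = -1487/8593.5 = -0.173037…
%ΔP_{razors} = (28.7 − 26.5)/avg = 2.2/27.6 = 0.079710…
E_cross = (-1487/8593.5) / (2.2/27.6) = -2.1708…
E_cross < 0 ⇒ the goods are complements.

-2.17; complements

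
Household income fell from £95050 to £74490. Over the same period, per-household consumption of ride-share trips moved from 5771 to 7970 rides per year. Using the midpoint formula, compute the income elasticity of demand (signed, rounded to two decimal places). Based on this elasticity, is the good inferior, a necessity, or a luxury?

%ΔQ = (7970 − 5771)/[( 5771 + 7970)/2] = 2199/6870.5 = 0.320064…
%ΔIncome = (74490 − 95050)/[( 95050 + 74490)/2] = -20560/84770 = -0.242538…
E_income = (2199/6870.5) / (-20560/84770) = -1.3196…
E_income < 0 ⇒ inferior good.

-1.32; inferior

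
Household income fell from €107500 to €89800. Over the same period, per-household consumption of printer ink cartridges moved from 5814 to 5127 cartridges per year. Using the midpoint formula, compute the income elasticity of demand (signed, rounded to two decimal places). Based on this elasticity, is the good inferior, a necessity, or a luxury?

%ΔQ = (5127 − 5814)/[( 5814 + 5127)/2] = -687/5470.5 = -0.125582…
%ΔIncome = (89800 − 107500)/[( 107500 + 89800)/2] = -17700/98650 = -0.179422…
E_income = (-687/5470.5) / (-17700/98650) = 0.6999…
0 < E_income < 1 ⇒ normal good, necessity.

0.70; necessity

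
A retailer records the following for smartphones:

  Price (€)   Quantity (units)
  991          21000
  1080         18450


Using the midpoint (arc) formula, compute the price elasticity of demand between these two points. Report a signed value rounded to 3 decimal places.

-1.504

%ΔQ = (18450 − 21000) / [(21000 + 18450)/2] = -2550/19725 = -0.129277…
%ΔP = (1080 − 991) / [(991 + 1080)/2] = 89/1035.5 = 0.085948…
Arc Ed = %ΔQ / %ΔP = (-2550/19725) / (89/1035.5) = -1.50412…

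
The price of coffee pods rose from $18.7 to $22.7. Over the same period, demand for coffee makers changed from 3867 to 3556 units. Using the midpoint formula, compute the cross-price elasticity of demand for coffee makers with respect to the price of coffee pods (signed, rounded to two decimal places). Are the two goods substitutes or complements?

%ΔQ_{coffee makers} = (3556 − 3867)/avg = -311/3711.5 = -0.083793…
%ΔP_{coffee pods} = (22.7 − 18.7)/avg = 4/20.7 = 0.193236…
E_cross = (-311/3711.5) / (4/20.7) = -0.4336…
E_cross < 0 ⇒ the goods are complements.

-0.43; complements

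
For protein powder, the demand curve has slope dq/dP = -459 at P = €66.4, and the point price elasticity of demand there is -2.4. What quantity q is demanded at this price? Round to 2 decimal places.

12699.00

Ed = (dq/dP)·(P/q) ⇒ q = (dq/dP)·P/Ed = (-459)·66.4/(-2.4) = 12699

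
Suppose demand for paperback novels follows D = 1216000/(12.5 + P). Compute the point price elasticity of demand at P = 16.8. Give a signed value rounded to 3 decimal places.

dD/dP = −1216000/(12.5 + P)² = -1416.44. At P = 16.8, D = 41501.7.
Ed = (dD/dP)·(P/D) = (-1416.44) × (16.8/41501.7) = -0.57337…

-0.573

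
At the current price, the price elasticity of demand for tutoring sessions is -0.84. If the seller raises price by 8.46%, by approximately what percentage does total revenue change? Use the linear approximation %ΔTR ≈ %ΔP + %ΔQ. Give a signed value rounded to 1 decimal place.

%ΔQ ≈ Ed × %ΔP = (-0.84) × (+8.46%) = -7.1064%
%ΔTR ≈ %ΔP + %ΔQ = (+8.46%) + (-7.1064%) = +1.3536%

+1.4%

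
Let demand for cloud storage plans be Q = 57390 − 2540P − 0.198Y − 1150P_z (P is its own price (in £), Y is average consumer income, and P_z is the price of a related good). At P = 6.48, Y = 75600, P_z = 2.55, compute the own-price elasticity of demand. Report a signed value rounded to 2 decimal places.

-0.71

At the given values, Q = 57390 − 2540(6.48) − 0.198(75600) − 1150(2.55) = 23029.5.
∂Q/∂P = −2540.
E = (-2540) × (6.48/23029.5) = -0.7147…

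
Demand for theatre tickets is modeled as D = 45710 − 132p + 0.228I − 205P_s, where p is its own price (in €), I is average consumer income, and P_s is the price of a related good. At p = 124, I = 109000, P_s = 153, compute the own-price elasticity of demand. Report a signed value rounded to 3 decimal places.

At the given values, D = 45710 − 132(124) + 0.228(109000) − 205(153) = 22829.
∂D/∂p = −132.
E = (-132) × (124/22829) = -0.71698…

-0.717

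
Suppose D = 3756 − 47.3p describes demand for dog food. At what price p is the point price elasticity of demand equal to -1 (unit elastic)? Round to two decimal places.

Ed = −47.3p/(3756 − 47.3p). Set this equal to -1:
47.3p = 1·(3756 − 47.3p) ⇒ 47.3p(1 + 1) = 1·3756
p = 1·3756 / (47.3·2) = 39.7040…

39.70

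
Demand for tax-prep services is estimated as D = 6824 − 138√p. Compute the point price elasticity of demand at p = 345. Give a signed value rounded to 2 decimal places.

dD/dp = −138/(2√p) = -3.71484. At p = 345, D = 4260.76.
Ed = (dD/dp)·(p/D) = (-3.71484) × (345/4260.76) = -0.3007…

-0.30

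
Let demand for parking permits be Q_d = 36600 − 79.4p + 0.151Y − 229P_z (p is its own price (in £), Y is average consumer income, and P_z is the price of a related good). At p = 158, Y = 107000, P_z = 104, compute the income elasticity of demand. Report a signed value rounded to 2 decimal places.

At the given values, Q_d = 36600 − 79.4(158) + 0.151(107000) − 229(104) = 16395.8.
∂Q_d/∂Y = 0.151.
E = (0.151) × (107000/16395.8) = 0.9854…

0.99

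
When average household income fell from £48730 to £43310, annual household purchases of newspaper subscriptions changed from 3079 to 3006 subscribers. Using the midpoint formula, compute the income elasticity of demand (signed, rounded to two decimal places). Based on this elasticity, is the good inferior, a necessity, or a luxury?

%ΔQ = (3006 − 3079)/[( 3079 + 3006)/2] = -73/3042.5 = -0.023993…
%ΔIncome = (43310 − 48730)/[( 48730 + 43310)/2] = -5420/46020 = -0.117774…
E_income = (-73/3042.5) / (-5420/46020) = 0.2037…
0 < E_income < 1 ⇒ normal good, necessity.

0.20; necessity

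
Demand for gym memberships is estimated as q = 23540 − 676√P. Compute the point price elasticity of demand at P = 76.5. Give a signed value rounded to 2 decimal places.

-0.17

dq/dP = −676/(2√P) = -38.6443. At P = 76.5, q = 17627.4.
Ed = (dq/dP)·(P/q) = (-38.6443) × (76.5/17627.4) = -0.1677…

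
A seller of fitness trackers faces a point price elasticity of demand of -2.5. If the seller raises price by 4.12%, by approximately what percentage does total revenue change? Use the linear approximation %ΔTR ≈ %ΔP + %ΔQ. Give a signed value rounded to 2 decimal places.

%ΔQ ≈ Ed × %ΔP = (-2.5) × (+4.12%) = -10.3000%
%ΔTR ≈ %ΔP + %ΔQ = (+4.12%) + (-10.3000%) = -6.1800%

-6.18%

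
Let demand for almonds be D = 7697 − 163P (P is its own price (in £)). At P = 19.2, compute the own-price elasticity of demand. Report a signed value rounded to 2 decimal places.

At the given values, D = 7697 − 163(19.2) = 4567.4.
∂D/∂P = −163.
E = (-163) × (19.2/4567.4) = -0.6852…

-0.69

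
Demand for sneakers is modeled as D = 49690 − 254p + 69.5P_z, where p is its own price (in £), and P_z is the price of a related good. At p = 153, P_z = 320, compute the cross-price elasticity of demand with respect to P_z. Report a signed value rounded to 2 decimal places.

At the given values, D = 49690 − 254(153) + 69.5(320) = 33068.
∂D/∂P_z = 69.5.
E = (69.5) × (320/33068) = 0.6725…

0.67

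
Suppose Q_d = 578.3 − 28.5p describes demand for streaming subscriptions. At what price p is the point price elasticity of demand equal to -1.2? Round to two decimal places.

Ed = −28.5p/(578.3 − 28.5p). Set this equal to -1.2:
28.5p = 1.2·(578.3 − 28.5p) ⇒ 28.5p(1 + 1.2) = 1.2·578.3
p = 1.2·578.3 / (28.5·2.2) = 11.0679…

11.07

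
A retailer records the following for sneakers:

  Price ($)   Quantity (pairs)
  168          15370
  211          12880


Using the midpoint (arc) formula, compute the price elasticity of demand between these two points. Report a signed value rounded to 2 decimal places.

%ΔQ = (12880 − 15370) / [(15370 + 12880)/2] = -2490/14125 = -0.176283…
%ΔP = (211 − 168) / [(168 + 211)/2] = 43/189.5 = 0.226912…
Arc Ed = %ΔQ / %ΔP = (-2490/14125) / (43/189.5) = -0.7768…

-0.78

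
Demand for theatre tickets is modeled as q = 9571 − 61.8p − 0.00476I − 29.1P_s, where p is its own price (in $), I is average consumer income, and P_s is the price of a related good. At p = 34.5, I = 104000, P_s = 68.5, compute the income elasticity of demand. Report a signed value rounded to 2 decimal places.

At the given values, q = 9571 − 61.8(34.5) − 0.00476(104000) − 29.1(68.5) = 4950.51.
∂q/∂I = -0.00476.
E = (-0.00476) × (104000/4950.51) = -0.0999…

-0.10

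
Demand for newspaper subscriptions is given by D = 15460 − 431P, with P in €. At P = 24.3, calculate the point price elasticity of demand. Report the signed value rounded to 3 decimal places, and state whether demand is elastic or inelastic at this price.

dD/dP = −431. At P = 24.3, D = 15460 − 431(24.3) = 4986.7.
Ed = (dD/dP)·(P/D) = −431 × (24.3/4986.7) = -2.10024…
|Ed| = 2.100 > 1, so demand is elastic.

-2.100; elastic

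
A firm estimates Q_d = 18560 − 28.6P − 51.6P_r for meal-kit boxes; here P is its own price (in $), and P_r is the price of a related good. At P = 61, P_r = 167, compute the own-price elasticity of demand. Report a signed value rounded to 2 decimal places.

At the given values, Q_d = 18560 − 28.6(61) − 51.6(167) = 8198.2.
∂Q_d/∂P = −28.6.
E = (-28.6) × (61/8198.2) = -0.2128…

-0.21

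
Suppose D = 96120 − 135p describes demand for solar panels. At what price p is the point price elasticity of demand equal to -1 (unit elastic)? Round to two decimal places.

Ed = −135p/(96120 − 135p). Set this equal to -1:
135p = 1·(96120 − 135p) ⇒ 135p(1 + 1) = 1·96120
p = 1·96120 / (135·2) = 356

356.00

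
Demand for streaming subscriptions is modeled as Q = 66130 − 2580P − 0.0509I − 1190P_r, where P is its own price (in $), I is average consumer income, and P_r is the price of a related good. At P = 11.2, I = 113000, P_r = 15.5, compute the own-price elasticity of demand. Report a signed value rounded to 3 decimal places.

-2.216

At the given values, Q = 66130 − 2580(11.2) − 0.0509(113000) − 1190(15.5) = 13037.3.
∂Q/∂P = −2580.
E = (-2580) × (11.2/13037.3) = -2.21640…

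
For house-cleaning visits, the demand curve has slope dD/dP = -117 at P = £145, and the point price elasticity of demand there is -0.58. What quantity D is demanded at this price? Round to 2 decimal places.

29250.00

Ed = (dD/dP)·(P/D) ⇒ D = (dD/dP)·P/Ed = (-117)·145/(-0.58) = 29250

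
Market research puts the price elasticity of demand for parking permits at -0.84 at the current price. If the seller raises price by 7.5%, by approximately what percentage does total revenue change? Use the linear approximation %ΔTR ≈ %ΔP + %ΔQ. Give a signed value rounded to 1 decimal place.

%ΔQ ≈ Ed × %ΔP = (-0.84) × (+7.5%) = -6.3000%
%ΔTR ≈ %ΔP + %ΔQ = (+7.5%) + (-6.3000%) = +1.2000%

+1.2%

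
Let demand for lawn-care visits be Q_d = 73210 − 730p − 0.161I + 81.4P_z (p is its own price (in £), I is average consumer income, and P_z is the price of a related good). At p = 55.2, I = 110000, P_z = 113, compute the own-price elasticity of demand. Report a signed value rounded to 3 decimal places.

At the given values, Q_d = 73210 − 730(55.2) − 0.161(110000) + 81.4(113) = 24402.2.
∂Q_d/∂p = −730.
E = (-730) × (55.2/24402.2) = -1.65132…

-1.651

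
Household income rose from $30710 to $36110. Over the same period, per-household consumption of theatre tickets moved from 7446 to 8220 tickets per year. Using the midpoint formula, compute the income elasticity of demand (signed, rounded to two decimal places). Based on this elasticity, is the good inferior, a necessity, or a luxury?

%ΔQ = (8220 − 7446)/[( 7446 + 8220)/2] = 774/7833 = 0.098812…
%ΔIncome = (36110 − 30710)/[( 30710 + 36110)/2] = 5400/33410 = 0.161628…
E_income = (774/7833) / (5400/33410) = 0.6113…
0 < E_income < 1 ⇒ normal good, necessity.

0.61; necessity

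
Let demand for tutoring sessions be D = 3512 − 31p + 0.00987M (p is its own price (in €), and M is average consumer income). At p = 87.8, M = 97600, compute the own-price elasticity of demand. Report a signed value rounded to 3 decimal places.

-1.552

At the given values, D = 3512 − 31(87.8) + 0.00987(97600) = 1753.512.
∂D/∂p = −31.
E = (-31) × (87.8/1753.512) = -1.55219…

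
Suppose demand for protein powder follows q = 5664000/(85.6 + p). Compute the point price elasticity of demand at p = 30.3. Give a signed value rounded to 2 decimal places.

-0.26

dq/dp = −5664000/(85.6 + p)² = -421.654. At p = 30.3, q = 48869.7.
Ed = (dq/dp)·(p/q) = (-421.654) × (30.3/48869.7) = -0.2614…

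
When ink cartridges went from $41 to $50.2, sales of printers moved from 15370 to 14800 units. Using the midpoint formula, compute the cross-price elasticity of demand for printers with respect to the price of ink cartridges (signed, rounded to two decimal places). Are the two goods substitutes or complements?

%ΔQ_{printers} = (14800 − 15370)/avg = -570/15085 = -0.037785…
%ΔP_{ink cartridges} = (50.2 − 41)/avg = 9.2/45.6 = 0.201754…
E_cross = (-570/15085) / (9.2/45.6) = -0.1872…
E_cross < 0 ⇒ the goods are complements.

-0.19; complements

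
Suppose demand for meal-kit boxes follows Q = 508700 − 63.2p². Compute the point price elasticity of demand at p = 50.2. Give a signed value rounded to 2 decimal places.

-0.91

dQ/dp = −2·63.2·p = -6345.28. At p = 50.2, Q = 349433.472.
Ed = (dQ/dp)·(p/Q) = (-6345.28) × (50.2/349433.472) = -0.9115…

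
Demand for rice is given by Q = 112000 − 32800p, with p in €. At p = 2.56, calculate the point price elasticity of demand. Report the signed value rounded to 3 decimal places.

dQ/dp = −32800. At p = 2.56, Q = 112000 − 32800(2.56) = 28032.
Ed = (dQ/dp)·(p/Q) = −32800 × (2.56/28032) = -2.99543…

-2.995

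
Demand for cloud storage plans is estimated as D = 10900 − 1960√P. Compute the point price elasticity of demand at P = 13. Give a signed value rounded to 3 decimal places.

-0.922

dD/dP = −1960/(2√P) = -271.803. At P = 13, D = 3833.12.
Ed = (dD/dP)·(P/D) = (-271.803) × (13/3833.12) = -0.92181…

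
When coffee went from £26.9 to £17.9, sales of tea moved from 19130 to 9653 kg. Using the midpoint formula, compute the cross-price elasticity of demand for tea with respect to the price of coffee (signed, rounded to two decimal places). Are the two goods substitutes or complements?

%ΔQ_{tea} = (9653 − 19130)/avg = -9477/14391.5 = -0.658513…
%ΔP_{coffee} = (17.9 − 26.9)/avg = -9/22.4 = -0.401785…
E_cross = (-9477/14391.5) / (-9/22.4) = 1.6389…
E_cross > 0 ⇒ the goods are substitutes.

1.64; substitutes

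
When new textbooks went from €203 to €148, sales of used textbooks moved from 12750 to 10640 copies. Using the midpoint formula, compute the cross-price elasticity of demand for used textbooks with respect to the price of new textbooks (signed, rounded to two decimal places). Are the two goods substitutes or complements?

0.58; substitutes

%ΔQ_{used textbooks} = (10640 − 12750)/avg = -2110/11695 = -0.180418…
%ΔP_{new textbooks} = (148 − 203)/avg = -55/175.5 = -0.313390…
E_cross = (-2110/11695) / (-55/175.5) = 0.5757…
E_cross > 0 ⇒ the goods are substitutes.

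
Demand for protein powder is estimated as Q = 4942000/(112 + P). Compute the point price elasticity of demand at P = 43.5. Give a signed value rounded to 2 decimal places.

dQ/dP = −4942000/(112 + P)² = -204.382. At P = 43.5, Q = 31781.4.
Ed = (dQ/dP)·(P/Q) = (-204.382) × (43.5/31781.4) = -0.2797…

-0.28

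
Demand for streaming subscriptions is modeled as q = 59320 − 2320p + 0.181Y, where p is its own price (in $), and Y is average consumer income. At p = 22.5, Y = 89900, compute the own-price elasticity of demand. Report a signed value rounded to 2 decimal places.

-2.23

At the given values, q = 59320 − 2320(22.5) + 0.181(89900) = 23391.9.
∂q/∂p = −2320.
E = (-2320) × (22.5/23391.9) = -2.2315…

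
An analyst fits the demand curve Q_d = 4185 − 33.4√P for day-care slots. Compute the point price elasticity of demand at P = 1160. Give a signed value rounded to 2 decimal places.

-0.19

dQ_d/dP = −33.4/(2√P) = -0.490329. At P = 1160, Q_d = 3047.44.
Ed = (dQ_d/dP)·(P/Q_d) = (-0.490329) × (1160/3047.44) = -0.1866…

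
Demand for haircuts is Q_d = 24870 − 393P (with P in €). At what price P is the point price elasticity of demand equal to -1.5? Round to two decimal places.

37.97

Ed = −393P/(24870 − 393P). Set this equal to -1.5:
393P = 1.5·(24870 − 393P) ⇒ 393P(1 + 1.5) = 1.5·24870
P = 1.5·24870 / (393·2.5) = 37.9694…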